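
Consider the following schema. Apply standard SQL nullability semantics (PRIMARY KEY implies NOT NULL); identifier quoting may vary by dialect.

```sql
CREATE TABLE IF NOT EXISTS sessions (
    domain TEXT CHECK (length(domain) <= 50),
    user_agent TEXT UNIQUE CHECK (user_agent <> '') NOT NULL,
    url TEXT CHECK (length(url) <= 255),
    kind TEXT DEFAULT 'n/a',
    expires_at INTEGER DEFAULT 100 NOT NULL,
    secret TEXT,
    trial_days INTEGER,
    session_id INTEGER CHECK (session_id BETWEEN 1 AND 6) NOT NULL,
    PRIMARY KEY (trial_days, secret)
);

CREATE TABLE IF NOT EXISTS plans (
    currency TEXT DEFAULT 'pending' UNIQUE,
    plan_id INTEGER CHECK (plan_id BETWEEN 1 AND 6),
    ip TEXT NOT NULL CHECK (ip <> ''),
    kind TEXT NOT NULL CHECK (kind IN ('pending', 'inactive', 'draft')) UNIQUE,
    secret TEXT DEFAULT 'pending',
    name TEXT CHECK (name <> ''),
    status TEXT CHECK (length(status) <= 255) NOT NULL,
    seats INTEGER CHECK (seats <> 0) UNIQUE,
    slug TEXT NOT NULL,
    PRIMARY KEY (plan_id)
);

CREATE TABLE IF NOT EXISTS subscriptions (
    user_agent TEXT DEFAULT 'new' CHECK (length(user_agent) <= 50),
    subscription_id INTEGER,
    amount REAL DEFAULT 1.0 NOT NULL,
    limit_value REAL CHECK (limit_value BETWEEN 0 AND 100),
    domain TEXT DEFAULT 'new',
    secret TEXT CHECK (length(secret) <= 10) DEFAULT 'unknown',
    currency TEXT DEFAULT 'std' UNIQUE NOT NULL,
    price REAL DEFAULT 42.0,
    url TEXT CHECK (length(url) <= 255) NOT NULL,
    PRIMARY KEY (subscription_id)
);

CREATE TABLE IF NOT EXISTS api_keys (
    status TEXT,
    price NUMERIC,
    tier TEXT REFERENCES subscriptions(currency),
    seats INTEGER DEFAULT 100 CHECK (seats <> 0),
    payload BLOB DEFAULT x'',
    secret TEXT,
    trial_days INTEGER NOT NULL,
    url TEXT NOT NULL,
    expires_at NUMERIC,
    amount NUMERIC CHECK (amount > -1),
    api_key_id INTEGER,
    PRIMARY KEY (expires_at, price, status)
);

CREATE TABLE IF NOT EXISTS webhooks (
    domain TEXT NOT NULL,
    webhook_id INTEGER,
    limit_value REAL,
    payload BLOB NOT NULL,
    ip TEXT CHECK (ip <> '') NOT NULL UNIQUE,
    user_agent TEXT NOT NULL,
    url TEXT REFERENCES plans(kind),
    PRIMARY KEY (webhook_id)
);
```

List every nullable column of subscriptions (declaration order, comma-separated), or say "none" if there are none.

user_agent, limit_value, domain, secret, price

- user_agent: CHECK does not forbid NULL (a CHECK constraint passes when its expression is NULL) → nullable.
- subscription_id: part of the PRIMARY KEY, which implies NOT NULL → not nullable.
- amount: declared NOT NULL → not nullable.
- limit_value: CHECK does not forbid NULL (a CHECK constraint passes when its expression is NULL) → nullable.
- domain: DEFAULT only fills an omitted column; an explicit NULL is still allowed → nullable.
- secret: CHECK does not forbid NULL (a CHECK constraint passes when its expression is NULL) → nullable.
- currency: declared NOT NULL → not nullable.
- price: DEFAULT only fills an omitted column; an explicit NULL is still allowed → nullable.
- url: declared NOT NULL → not nullable.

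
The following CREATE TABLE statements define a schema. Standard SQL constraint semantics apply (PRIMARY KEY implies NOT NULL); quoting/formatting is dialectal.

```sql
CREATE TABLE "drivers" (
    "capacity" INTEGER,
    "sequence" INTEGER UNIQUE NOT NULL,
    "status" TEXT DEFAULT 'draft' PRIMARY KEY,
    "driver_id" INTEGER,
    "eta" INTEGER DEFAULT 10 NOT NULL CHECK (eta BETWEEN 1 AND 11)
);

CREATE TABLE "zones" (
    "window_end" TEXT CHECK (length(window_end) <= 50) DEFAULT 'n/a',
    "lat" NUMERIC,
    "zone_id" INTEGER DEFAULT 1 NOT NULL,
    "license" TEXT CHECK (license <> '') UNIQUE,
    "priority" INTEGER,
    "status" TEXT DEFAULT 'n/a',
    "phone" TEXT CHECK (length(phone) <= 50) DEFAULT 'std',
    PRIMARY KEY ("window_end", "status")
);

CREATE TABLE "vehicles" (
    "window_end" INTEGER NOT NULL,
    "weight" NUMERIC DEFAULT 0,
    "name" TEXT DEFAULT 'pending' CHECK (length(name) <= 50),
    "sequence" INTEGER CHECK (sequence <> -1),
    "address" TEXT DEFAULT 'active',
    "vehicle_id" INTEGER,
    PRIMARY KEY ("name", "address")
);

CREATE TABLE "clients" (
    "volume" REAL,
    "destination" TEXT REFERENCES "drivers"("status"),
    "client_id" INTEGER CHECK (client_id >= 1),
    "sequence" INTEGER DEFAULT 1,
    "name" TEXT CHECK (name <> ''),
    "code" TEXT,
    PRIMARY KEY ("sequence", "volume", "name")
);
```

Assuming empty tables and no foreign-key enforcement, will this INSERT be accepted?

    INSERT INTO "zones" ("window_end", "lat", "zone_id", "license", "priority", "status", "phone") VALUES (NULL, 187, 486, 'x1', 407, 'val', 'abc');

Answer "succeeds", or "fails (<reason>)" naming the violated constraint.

fails (NOT NULL on window_end)

window_end is explicitly set to NULL, but window_end is part of the PRIMARY KEY (implied NOT NULL).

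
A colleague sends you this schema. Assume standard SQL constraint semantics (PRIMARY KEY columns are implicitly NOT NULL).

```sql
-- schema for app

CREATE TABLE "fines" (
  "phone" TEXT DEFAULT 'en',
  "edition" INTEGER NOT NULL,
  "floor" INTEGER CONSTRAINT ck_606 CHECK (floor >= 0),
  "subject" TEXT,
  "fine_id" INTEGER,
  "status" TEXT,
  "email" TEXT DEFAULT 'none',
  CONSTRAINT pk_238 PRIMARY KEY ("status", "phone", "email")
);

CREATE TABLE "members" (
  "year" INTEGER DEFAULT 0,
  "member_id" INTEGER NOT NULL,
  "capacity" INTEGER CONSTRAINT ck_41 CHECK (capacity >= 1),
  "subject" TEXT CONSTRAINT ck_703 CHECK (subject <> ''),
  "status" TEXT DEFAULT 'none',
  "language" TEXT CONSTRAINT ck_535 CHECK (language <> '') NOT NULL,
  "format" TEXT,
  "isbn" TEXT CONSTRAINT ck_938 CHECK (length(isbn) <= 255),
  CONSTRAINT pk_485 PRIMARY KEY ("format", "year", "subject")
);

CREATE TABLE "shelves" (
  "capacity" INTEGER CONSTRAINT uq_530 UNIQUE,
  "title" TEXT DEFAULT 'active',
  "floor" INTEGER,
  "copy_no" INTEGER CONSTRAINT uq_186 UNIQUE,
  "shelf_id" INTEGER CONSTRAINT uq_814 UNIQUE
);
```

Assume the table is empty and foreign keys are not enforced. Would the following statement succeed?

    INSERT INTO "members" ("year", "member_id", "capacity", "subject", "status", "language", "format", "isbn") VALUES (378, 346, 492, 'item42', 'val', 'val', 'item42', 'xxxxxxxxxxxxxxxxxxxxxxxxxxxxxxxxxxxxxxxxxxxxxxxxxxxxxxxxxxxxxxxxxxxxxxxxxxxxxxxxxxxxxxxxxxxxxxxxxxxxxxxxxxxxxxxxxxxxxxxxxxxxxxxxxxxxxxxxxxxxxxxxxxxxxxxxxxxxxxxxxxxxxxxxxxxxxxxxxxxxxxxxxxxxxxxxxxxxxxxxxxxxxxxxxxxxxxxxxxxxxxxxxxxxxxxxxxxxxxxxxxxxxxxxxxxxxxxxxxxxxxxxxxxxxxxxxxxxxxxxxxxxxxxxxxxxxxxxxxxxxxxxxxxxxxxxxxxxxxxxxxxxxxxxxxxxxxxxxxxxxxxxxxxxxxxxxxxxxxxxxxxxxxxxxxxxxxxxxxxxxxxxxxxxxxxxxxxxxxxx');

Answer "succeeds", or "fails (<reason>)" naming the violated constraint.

fails (CHECK on isbn)

The value 'xxxxxxxxxxxxxxxxxxxxxxxxxxxxxxxxxxxxxxxxxxxxxxxxxxxxxxxxxxxxxxxxxxxxxxxxxxxxxxxxxxxxxxxxxxxxxxxxxxxxxxxxxxxxxxxxxxxxxxxxxxxxxxxxxxxxxxxxxxxxxxxxxxxxxxxxxxxxxxxxxxxxxxxxxxxxxxxxxxxxxxxxxxxxxxxxxxxxxxxxxxxxxxxxxxxxxxxxxxxxxxxxxxxxxxxxxxxxxxxxxxxxxxxxxxxxxxxxxxxxxxxxxxxxxxxxxxxxxxxxxxxxxxxxxxxxxxxxxxxxxxxxxxxxxxxxxxxxxxxxxxxxxxxxxxxxxxxxxxxxxxxxxxxxxxxxxxxxxxxxxxxxxxxxxxxxxxxxxxxxxxxxxxxxxxxxxxxxxxxx' for isbn violates CHECK (length(isbn) <= 255).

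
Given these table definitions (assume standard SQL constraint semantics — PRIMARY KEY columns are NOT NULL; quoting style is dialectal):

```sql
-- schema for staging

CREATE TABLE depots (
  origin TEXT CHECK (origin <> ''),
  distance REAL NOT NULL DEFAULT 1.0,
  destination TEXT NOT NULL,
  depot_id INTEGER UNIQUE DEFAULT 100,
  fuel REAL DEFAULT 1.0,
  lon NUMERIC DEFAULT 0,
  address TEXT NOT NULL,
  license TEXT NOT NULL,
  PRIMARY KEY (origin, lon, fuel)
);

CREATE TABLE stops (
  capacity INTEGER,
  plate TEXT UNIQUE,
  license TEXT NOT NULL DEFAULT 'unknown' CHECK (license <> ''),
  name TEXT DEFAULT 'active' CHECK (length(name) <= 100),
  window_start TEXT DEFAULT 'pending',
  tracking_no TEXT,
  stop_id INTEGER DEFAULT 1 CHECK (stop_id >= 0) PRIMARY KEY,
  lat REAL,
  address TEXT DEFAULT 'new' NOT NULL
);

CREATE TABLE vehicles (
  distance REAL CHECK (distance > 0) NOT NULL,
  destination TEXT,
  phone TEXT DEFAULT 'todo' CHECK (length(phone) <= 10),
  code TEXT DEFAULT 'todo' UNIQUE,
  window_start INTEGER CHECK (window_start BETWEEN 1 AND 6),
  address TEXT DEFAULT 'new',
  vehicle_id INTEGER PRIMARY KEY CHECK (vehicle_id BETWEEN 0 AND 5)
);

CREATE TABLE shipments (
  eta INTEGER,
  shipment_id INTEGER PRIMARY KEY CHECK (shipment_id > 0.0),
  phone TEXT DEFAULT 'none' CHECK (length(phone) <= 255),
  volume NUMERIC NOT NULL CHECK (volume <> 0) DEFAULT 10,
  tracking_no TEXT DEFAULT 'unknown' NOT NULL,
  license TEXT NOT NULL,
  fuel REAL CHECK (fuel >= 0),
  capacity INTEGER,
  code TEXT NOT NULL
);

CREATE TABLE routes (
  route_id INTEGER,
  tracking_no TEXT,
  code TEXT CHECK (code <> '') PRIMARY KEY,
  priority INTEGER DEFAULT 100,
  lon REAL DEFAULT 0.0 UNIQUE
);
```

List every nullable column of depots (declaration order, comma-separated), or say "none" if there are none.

- origin: part of the PRIMARY KEY, which implies NOT NULL → not nullable.
- distance: declared NOT NULL → not nullable.
- destination: declared NOT NULL → not nullable.
- depot_id: UNIQUE does not imply NOT NULL → nullable.
- fuel: part of the PRIMARY KEY, which implies NOT NULL → not nullable.
- lon: part of the PRIMARY KEY, which implies NOT NULL → not nullable.
- address: declared NOT NULL → not nullable.
- license: declared NOT NULL → not nullable.

depot_id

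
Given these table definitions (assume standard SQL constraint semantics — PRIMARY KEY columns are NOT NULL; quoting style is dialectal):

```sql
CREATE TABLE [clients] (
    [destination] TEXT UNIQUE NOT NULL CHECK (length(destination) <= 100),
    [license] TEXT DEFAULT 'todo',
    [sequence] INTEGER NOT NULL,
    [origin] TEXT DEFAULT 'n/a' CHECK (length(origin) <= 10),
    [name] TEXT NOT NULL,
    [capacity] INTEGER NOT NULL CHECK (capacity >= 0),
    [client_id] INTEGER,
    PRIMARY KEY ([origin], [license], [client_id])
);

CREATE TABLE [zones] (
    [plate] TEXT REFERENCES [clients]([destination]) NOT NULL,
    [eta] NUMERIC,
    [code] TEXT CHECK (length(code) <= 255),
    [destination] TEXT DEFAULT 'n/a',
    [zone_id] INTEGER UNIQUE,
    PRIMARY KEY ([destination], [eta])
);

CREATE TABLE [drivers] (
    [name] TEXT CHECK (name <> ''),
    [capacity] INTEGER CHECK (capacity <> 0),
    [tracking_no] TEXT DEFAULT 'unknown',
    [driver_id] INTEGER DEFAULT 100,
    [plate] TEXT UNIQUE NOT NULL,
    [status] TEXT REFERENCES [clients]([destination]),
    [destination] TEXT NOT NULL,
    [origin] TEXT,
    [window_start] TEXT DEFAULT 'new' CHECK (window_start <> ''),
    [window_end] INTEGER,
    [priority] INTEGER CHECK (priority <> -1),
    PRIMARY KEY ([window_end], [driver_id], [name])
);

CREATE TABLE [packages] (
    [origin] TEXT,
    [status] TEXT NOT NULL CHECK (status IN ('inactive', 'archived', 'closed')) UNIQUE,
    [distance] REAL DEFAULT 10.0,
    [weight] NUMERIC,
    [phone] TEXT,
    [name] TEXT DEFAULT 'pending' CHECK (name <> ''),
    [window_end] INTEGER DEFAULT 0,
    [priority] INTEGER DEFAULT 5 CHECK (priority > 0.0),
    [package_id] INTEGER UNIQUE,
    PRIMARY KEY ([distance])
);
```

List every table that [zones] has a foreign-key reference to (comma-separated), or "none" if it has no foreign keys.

clients

- plate REFERENCES clients(destination).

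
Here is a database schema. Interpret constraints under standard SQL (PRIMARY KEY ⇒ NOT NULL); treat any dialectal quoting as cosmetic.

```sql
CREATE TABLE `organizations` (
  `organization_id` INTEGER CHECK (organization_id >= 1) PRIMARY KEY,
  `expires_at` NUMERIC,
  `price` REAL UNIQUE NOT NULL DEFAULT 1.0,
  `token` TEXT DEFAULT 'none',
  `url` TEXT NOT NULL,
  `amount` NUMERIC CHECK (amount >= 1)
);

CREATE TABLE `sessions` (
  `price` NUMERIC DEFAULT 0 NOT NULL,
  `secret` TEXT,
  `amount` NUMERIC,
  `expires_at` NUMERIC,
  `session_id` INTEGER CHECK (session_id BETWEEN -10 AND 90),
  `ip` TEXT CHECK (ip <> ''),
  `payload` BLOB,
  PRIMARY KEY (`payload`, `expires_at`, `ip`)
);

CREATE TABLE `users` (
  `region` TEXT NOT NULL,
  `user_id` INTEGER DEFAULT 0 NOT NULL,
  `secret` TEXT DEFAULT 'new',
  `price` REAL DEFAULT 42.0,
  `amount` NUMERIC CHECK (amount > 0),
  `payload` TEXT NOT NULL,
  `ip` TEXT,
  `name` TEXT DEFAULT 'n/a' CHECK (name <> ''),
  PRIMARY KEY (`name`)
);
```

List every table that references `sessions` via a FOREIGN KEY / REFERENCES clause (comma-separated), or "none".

No REFERENCES clause anywhere in the schema names sessions.

none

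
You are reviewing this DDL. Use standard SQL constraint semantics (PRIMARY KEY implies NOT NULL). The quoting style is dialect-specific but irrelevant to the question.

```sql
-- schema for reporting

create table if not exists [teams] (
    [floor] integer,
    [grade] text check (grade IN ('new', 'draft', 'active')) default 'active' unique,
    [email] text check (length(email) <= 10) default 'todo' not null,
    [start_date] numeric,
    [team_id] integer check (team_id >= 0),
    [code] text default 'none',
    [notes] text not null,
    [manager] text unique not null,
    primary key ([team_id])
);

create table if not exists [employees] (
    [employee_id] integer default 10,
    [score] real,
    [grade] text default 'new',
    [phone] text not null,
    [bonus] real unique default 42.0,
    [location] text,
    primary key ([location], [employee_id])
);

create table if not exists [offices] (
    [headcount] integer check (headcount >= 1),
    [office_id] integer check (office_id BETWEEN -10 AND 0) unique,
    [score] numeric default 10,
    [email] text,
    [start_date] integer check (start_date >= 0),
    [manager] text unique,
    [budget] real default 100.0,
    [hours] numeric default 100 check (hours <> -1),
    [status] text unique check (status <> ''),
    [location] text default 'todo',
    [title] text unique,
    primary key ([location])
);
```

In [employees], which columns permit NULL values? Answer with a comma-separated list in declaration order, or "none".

- employee_id: part of the PRIMARY KEY, which implies NOT NULL → not nullable.
- score: no NOT NULL constraint applies → nullable.
- grade: DEFAULT only fills an omitted column; an explicit NULL is still allowed → nullable.
- phone: declared NOT NULL → not nullable.
- bonus: UNIQUE does not imply NOT NULL → nullable.
- location: part of the PRIMARY KEY, which implies NOT NULL → not nullable.

score, grade, bonus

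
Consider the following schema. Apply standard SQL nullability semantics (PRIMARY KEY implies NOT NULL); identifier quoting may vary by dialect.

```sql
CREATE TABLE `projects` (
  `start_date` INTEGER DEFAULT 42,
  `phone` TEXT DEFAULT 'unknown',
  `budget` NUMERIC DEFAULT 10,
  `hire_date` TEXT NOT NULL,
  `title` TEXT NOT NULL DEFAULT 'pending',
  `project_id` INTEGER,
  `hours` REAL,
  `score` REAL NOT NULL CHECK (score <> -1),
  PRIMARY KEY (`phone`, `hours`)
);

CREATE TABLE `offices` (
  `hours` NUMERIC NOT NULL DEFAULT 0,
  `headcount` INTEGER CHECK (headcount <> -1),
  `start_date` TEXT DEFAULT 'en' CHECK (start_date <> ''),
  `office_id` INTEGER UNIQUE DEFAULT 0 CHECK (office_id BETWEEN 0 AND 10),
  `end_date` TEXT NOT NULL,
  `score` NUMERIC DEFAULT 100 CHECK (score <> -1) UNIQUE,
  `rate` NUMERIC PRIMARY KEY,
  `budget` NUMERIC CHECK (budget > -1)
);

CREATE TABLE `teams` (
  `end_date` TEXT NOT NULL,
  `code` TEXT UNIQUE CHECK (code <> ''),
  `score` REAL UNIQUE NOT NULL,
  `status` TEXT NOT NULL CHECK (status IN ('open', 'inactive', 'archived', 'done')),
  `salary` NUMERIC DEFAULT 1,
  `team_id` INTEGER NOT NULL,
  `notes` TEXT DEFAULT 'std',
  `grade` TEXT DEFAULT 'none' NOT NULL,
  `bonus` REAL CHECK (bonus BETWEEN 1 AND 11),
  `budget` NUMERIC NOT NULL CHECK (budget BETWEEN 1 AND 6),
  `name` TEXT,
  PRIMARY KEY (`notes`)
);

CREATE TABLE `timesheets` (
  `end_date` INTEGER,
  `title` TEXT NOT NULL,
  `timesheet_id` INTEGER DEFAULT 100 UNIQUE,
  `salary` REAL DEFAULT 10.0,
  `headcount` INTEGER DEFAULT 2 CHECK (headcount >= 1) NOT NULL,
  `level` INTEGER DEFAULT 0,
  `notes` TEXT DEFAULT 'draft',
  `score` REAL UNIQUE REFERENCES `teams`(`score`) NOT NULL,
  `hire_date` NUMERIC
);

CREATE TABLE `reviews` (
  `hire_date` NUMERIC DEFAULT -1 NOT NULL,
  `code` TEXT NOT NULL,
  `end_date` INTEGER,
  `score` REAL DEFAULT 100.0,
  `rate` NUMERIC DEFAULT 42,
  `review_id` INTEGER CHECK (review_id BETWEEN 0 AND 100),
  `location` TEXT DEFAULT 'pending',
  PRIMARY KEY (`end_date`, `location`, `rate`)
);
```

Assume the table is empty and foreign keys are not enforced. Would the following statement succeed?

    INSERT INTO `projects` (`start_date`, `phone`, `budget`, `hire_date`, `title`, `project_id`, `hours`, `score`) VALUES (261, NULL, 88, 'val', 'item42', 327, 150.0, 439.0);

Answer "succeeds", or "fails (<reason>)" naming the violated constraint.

phone is explicitly set to NULL, but phone is part of the PRIMARY KEY (implied NOT NULL).

fails (NOT NULL on phone)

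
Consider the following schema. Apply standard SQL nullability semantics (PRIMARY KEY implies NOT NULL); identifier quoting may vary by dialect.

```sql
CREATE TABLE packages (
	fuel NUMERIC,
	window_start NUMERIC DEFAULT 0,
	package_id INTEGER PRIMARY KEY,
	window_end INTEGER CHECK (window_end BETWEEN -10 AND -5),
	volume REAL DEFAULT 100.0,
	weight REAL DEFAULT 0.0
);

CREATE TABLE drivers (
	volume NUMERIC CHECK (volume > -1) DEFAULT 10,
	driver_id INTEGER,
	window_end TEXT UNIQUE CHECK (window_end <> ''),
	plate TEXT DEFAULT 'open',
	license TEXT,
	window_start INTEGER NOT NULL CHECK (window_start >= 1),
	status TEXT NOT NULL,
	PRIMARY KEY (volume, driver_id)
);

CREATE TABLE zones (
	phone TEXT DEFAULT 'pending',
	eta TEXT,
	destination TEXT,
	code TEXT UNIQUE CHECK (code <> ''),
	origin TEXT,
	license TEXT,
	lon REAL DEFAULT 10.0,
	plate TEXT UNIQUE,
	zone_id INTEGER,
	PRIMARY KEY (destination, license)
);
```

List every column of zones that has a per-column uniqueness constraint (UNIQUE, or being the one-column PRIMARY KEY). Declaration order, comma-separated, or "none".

code, plate

- phone: no UNIQUE or single-column PK constraint.
- eta: no UNIQUE or single-column PK constraint.
- destination: part of a composite PRIMARY KEY — only the tuple is unique, not this column on its own.
- code: declared UNIQUE → unique.
- origin: no UNIQUE or single-column PK constraint.
- license: part of a composite PRIMARY KEY — only the tuple is unique, not this column on its own.
- lon: no UNIQUE or single-column PK constraint.
- plate: declared UNIQUE → unique.
- zone_id: no UNIQUE or single-column PK constraint.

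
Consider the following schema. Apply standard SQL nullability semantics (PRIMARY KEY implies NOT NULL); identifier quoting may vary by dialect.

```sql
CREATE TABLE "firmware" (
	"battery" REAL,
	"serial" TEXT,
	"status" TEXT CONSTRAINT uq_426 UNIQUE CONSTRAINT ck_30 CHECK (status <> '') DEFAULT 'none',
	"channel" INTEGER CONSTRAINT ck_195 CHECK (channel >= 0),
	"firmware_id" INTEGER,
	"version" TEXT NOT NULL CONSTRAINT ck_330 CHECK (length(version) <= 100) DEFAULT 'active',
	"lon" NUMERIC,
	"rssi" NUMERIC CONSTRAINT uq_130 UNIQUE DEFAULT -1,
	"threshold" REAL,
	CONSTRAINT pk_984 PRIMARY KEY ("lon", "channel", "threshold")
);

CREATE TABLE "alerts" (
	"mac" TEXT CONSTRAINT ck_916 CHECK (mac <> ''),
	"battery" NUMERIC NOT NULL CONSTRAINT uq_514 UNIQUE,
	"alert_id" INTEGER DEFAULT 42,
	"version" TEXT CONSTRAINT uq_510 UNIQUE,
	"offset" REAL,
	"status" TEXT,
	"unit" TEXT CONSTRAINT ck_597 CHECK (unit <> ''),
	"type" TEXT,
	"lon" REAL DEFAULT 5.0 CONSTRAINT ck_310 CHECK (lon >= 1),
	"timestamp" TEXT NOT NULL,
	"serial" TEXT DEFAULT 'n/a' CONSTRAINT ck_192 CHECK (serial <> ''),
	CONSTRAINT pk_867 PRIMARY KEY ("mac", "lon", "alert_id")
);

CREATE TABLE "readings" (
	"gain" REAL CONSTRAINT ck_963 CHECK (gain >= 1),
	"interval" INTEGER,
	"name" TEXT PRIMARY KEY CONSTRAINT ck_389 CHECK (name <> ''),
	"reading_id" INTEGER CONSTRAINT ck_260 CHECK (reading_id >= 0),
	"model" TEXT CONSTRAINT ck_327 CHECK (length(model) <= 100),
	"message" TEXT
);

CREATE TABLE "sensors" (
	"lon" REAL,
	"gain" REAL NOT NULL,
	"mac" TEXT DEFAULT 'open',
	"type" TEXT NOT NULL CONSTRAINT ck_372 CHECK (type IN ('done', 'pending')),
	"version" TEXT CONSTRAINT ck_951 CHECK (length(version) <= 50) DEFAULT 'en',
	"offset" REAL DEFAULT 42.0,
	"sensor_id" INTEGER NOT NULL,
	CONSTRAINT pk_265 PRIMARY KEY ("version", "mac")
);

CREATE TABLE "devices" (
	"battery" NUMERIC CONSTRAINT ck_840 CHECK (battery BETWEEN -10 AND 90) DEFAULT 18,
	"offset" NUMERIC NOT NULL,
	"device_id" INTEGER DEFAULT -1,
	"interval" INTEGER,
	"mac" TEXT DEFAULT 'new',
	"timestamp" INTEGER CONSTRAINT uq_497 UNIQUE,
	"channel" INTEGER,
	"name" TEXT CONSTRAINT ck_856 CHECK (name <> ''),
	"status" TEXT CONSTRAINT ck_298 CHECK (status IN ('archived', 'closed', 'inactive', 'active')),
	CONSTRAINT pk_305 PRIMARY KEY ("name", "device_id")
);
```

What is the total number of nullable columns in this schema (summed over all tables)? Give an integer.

24

firmware: 5 nullable (battery, serial, status, firmware_id, rssi — PK (lon, channel, threshold) and explicit NOT NULL columns excluded).
alerts: 6 nullable (version, offset, status, unit, type, serial — PK (mac, lon, alert_id) and explicit NOT NULL columns excluded).
readings: 5 nullable (gain, interval, reading_id, model, message — PK (name) and explicit NOT NULL columns excluded).
sensors: 2 nullable (lon, offset — PK (version, mac) and explicit NOT NULL columns excluded).
devices: 6 nullable (battery, interval, mac, timestamp, channel, status — PK (name, device_id) and explicit NOT NULL columns excluded).
Total: 5 + 6 + 5 + 2 + 6 = 24.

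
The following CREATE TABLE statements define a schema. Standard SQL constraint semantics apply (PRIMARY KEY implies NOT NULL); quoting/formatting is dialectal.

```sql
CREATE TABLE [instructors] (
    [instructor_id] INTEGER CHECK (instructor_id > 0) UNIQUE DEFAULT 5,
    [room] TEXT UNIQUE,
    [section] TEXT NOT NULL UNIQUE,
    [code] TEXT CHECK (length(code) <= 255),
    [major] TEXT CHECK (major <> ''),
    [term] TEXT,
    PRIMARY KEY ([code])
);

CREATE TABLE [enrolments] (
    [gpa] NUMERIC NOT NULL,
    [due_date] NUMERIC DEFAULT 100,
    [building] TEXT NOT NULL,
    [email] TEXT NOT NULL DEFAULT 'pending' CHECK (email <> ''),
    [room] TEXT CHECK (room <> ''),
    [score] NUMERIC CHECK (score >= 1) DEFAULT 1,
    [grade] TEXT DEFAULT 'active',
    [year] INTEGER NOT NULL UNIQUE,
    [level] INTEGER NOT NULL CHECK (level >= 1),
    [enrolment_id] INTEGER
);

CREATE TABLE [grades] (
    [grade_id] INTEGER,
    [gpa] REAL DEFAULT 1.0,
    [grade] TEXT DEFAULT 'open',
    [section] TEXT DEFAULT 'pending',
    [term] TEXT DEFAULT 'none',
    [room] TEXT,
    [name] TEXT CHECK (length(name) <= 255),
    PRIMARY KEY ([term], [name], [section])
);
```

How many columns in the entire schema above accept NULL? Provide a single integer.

instructors: 4 nullable (instructor_id, room, major, term — PK (code) and explicit NOT NULL columns excluded).
enrolments: 5 nullable (due_date, room, score, grade, enrolment_id — PK none and explicit NOT NULL columns excluded).
grades: 4 nullable (grade_id, gpa, grade, room — PK (term, name, section) and explicit NOT NULL columns excluded).
Total: 4 + 5 + 4 = 13.

13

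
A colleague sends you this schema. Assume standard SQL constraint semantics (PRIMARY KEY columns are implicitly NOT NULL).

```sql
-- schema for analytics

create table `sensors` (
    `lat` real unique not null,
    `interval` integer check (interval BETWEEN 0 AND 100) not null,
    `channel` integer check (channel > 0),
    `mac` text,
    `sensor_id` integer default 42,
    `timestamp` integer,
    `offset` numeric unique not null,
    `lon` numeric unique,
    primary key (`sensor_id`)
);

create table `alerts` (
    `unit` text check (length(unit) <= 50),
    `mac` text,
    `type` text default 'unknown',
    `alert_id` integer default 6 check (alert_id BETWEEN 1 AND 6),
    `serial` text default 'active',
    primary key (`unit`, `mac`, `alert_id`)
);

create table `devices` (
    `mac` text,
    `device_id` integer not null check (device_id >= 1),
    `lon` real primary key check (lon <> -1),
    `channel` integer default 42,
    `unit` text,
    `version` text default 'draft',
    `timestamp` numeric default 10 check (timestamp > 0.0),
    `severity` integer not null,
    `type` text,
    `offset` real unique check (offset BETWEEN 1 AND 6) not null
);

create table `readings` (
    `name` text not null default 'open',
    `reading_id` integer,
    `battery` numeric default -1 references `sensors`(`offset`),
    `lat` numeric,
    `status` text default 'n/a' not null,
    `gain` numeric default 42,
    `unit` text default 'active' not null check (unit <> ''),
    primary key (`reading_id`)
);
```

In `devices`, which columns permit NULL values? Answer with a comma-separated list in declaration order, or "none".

mac, channel, unit, version, timestamp, type

- mac: no NOT NULL constraint applies → nullable.
- device_id: declared NOT NULL → not nullable.
- lon: part of the PRIMARY KEY, which implies NOT NULL → not nullable.
- channel: DEFAULT only fills an omitted column; an explicit NULL is still allowed → nullable.
- unit: no NOT NULL constraint applies → nullable.
- version: DEFAULT only fills an omitted column; an explicit NULL is still allowed → nullable.
- timestamp: CHECK does not forbid NULL (a CHECK constraint passes when its expression is NULL) → nullable.
- severity: declared NOT NULL → not nullable.
- type: no NOT NULL constraint applies → nullable.
- offset: declared NOT NULL → not nullable.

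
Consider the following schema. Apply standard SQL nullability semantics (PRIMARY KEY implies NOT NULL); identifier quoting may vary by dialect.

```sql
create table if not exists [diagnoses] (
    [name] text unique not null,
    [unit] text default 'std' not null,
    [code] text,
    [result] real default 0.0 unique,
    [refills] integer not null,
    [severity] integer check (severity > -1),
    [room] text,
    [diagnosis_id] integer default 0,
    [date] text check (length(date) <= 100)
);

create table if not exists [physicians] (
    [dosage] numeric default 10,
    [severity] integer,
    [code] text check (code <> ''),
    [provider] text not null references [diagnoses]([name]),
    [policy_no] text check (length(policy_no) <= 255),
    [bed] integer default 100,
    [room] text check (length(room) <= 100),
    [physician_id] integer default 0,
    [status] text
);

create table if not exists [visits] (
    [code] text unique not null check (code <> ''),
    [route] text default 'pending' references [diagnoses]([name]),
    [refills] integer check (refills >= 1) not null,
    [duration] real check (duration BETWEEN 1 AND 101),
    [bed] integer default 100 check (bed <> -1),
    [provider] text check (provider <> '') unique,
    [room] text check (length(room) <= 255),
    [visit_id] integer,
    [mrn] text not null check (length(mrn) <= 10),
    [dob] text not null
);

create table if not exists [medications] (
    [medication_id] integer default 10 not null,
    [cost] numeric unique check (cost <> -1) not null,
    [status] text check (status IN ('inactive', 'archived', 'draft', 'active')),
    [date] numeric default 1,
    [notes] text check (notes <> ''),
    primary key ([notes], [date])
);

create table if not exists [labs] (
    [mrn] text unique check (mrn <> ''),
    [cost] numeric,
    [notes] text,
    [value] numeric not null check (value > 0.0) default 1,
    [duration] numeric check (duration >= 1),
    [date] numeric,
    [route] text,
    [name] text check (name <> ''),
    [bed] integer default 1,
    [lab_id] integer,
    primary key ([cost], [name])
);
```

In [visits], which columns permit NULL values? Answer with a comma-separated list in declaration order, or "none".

route, duration, bed, provider, room, visit_id

- code: declared NOT NULL → not nullable.
- route: a foreign key column may be NULL unless separately constrained → nullable.
- refills: declared NOT NULL → not nullable.
- duration: CHECK does not forbid NULL (a CHECK constraint passes when its expression is NULL) → nullable.
- bed: CHECK does not forbid NULL (a CHECK constraint passes when its expression is NULL) → nullable.
- provider: CHECK does not forbid NULL (a CHECK constraint passes when its expression is NULL) → nullable.
- room: CHECK does not forbid NULL (a CHECK constraint passes when its expression is NULL) → nullable.
- visit_id: no NOT NULL constraint applies → nullable.
- mrn: declared NOT NULL → not nullable.
- dob: declared NOT NULL → not nullable.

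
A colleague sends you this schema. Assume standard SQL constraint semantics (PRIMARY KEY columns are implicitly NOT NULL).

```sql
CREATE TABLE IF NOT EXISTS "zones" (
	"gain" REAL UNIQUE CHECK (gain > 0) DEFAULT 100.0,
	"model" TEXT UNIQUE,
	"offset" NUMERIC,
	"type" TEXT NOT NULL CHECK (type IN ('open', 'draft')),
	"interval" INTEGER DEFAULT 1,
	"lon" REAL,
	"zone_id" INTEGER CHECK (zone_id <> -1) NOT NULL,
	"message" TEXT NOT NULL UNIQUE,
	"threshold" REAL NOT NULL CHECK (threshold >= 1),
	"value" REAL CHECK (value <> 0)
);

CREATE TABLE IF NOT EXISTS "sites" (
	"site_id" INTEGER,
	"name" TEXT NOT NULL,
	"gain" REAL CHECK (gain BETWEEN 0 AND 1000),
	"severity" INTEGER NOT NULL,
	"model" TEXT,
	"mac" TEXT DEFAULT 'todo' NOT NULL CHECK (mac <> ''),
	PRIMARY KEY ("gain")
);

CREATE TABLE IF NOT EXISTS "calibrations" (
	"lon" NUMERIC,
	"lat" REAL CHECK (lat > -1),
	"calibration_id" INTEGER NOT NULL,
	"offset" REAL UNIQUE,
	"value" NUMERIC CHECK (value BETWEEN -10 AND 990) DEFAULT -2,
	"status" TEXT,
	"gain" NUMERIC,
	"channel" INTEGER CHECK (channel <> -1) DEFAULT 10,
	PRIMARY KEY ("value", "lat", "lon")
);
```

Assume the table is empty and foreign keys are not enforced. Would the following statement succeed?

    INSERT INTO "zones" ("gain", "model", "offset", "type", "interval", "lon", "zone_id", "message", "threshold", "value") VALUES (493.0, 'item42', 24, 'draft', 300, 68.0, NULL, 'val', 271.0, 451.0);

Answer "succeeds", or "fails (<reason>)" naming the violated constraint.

zone_id is explicitly set to NULL, but zone_id is declared NOT NULL.

fails (NOT NULL on zone_id)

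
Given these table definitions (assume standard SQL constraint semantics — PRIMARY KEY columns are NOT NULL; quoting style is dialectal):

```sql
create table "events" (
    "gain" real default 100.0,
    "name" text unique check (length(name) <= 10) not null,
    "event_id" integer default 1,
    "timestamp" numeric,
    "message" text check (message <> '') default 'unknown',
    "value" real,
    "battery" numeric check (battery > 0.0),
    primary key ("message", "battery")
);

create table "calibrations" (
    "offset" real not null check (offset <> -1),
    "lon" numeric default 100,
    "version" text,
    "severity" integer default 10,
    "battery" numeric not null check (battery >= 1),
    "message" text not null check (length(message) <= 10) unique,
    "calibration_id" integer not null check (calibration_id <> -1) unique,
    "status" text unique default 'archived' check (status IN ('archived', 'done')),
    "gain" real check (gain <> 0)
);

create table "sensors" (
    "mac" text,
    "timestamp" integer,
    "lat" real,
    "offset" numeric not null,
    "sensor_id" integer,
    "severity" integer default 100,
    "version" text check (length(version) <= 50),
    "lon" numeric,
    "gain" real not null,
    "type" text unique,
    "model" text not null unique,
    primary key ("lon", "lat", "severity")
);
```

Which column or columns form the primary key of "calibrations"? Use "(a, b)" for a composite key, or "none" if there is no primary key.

none

No column is declared PRIMARY KEY inline, and there is no table-level PRIMARY KEY clause in calibrations.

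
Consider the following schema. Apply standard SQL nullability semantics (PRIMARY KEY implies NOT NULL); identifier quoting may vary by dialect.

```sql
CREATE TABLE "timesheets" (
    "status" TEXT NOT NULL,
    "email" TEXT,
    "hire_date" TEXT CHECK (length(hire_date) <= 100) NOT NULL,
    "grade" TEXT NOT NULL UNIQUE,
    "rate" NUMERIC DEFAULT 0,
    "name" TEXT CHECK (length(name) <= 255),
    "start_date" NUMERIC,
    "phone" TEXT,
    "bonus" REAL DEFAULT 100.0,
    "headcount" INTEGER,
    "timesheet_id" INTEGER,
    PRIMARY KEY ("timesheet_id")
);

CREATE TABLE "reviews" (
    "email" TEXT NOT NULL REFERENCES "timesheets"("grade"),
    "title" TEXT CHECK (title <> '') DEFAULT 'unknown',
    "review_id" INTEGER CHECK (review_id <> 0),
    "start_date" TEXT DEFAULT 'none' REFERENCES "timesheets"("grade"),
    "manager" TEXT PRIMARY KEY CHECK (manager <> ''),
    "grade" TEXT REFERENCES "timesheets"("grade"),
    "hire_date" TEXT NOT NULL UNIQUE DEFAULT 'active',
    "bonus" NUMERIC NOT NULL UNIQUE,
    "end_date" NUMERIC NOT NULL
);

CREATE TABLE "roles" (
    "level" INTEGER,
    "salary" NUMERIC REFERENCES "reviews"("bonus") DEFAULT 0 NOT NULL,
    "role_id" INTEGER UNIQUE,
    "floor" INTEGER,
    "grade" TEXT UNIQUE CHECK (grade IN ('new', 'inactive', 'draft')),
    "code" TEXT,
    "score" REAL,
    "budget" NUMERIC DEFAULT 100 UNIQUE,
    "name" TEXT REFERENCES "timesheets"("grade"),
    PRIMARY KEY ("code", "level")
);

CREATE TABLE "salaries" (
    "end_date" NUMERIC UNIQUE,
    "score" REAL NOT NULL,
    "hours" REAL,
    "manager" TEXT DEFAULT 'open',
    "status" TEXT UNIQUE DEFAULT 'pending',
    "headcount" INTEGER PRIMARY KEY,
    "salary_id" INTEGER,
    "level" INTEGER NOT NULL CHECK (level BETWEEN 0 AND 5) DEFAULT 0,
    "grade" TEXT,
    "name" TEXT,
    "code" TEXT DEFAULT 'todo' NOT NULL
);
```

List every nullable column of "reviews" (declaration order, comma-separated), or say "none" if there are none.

title, review_id, start_date, grade

- email: declared NOT NULL → not nullable.
- title: CHECK does not forbid NULL (a CHECK constraint passes when its expression is NULL) → nullable.
- review_id: CHECK does not forbid NULL (a CHECK constraint passes when its expression is NULL) → nullable.
- start_date: a foreign key column may be NULL unless separately constrained → nullable.
- manager: part of the PRIMARY KEY, which implies NOT NULL → not nullable.
- grade: a foreign key column may be NULL unless separately constrained → nullable.
- hire_date: declared NOT NULL → not nullable.
- bonus: declared NOT NULL → not nullable.
- end_date: declared NOT NULL → not nullable.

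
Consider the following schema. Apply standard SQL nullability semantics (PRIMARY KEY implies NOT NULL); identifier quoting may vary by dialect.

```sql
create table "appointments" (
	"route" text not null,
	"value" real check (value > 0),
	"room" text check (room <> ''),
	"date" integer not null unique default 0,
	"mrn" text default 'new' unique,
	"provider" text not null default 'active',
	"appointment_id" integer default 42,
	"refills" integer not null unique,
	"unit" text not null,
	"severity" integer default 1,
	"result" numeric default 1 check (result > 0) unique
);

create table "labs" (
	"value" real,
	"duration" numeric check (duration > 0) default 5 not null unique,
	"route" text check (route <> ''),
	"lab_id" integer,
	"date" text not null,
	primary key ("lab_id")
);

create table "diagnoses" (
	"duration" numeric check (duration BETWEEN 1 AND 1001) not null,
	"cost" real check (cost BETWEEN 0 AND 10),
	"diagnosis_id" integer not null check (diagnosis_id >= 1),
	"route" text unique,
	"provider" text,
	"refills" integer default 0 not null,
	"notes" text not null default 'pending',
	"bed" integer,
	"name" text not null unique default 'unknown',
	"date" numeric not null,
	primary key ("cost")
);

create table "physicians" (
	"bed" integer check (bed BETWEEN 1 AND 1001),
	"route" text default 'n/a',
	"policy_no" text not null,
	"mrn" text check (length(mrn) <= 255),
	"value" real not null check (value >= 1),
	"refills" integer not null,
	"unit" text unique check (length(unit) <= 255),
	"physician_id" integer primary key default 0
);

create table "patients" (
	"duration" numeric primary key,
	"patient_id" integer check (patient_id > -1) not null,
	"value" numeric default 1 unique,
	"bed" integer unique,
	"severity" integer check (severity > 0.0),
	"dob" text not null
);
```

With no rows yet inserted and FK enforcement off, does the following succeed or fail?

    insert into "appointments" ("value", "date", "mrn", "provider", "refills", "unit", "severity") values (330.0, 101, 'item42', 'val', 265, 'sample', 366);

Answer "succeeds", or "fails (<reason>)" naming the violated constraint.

fails (NOT NULL on route)

route is omitted from the column list and has no DEFAULT, so it would receive NULL.
But route is declared NOT NULL.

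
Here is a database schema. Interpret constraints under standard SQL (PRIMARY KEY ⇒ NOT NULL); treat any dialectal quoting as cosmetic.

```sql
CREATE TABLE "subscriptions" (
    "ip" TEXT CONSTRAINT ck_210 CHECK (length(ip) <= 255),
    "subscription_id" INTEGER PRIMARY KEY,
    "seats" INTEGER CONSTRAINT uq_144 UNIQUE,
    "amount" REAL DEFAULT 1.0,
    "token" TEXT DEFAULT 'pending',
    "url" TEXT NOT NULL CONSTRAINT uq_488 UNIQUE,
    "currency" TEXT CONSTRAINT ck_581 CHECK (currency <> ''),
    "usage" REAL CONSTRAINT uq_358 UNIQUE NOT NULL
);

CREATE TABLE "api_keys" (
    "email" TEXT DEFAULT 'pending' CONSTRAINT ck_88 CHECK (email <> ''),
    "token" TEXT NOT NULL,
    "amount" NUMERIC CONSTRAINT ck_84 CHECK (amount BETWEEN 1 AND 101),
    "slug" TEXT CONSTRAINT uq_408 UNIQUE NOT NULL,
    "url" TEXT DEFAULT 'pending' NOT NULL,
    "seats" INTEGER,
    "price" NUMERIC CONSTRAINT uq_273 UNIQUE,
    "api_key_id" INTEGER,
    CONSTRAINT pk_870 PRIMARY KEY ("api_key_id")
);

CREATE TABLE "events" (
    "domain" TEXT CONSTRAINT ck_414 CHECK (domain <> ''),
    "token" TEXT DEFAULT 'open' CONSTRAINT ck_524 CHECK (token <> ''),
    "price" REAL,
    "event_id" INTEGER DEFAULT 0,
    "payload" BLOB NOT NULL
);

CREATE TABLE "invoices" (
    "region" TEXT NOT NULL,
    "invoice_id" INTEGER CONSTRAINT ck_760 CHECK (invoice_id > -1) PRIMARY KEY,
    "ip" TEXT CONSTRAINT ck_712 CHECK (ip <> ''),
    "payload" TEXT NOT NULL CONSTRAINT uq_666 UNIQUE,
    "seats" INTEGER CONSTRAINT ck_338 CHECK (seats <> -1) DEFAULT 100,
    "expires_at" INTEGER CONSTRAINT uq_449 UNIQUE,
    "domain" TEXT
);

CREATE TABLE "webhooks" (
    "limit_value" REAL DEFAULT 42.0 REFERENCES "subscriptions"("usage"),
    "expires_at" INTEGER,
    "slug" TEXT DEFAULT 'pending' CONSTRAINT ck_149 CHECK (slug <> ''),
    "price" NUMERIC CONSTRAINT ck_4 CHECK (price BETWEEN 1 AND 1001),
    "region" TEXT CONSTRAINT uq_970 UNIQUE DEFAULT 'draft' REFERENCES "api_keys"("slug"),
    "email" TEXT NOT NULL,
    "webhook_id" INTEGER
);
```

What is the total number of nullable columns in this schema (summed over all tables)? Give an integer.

subscriptions: 5 nullable (ip, seats, amount, token, currency — PK (subscription_id) and explicit NOT NULL columns excluded).
api_keys: 4 nullable (email, amount, seats, price — PK (api_key_id) and explicit NOT NULL columns excluded).
events: 4 nullable (domain, token, price, event_id — PK none and explicit NOT NULL columns excluded).
invoices: 4 nullable (ip, seats, expires_at, domain — PK (invoice_id) and explicit NOT NULL columns excluded).
webhooks: 6 nullable (limit_value, expires_at, slug, price, region, webhook_id — PK none and explicit NOT NULL columns excluded).
Total: 5 + 4 + 4 + 4 + 6 = 23.

23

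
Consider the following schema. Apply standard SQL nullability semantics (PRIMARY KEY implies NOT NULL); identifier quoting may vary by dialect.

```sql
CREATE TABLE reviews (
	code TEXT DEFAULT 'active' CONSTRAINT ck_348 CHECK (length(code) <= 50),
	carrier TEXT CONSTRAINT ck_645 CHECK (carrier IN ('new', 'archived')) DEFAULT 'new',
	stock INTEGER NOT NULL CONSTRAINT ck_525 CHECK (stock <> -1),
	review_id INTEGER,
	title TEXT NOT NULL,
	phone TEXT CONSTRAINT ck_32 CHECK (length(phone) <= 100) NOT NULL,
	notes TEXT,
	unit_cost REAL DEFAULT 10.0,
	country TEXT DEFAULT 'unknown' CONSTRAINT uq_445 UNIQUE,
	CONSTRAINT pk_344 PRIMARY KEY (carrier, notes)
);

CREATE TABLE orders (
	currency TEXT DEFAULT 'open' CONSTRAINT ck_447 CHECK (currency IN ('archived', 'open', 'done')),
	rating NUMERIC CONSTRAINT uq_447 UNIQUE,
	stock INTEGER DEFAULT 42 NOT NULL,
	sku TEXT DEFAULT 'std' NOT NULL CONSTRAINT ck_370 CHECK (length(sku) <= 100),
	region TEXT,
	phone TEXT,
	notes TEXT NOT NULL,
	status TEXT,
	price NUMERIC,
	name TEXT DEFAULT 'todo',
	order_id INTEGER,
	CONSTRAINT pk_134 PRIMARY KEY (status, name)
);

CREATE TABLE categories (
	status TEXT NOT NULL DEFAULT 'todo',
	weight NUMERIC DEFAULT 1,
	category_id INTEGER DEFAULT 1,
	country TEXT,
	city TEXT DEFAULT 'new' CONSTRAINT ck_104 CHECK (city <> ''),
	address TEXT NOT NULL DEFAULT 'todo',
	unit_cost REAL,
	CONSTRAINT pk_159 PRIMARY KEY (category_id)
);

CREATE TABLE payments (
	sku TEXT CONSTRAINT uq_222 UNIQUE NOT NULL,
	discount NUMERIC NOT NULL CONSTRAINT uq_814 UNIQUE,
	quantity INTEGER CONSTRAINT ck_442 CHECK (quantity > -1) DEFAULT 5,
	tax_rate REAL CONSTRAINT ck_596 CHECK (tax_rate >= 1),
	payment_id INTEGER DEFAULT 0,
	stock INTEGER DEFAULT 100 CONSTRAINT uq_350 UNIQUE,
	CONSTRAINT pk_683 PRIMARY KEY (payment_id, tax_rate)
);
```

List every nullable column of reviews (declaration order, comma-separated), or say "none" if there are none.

code, review_id, unit_cost, country

- code: CHECK does not forbid NULL (a CHECK constraint passes when its expression is NULL) → nullable.
- carrier: part of the PRIMARY KEY, which implies NOT NULL → not nullable.
- stock: declared NOT NULL → not nullable.
- review_id: no NOT NULL constraint applies → nullable.
- title: declared NOT NULL → not nullable.
- phone: declared NOT NULL → not nullable.
- notes: part of the PRIMARY KEY, which implies NOT NULL → not nullable.
- unit_cost: DEFAULT only fills an omitted column; an explicit NULL is still allowed → nullable.
- country: UNIQUE does not imply NOT NULL → nullable.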